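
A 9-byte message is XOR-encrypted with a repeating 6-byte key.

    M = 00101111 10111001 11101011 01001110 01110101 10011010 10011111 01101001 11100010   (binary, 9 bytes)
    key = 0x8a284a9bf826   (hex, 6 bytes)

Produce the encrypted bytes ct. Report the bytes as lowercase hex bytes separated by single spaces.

a5 91 a1 d5 8d bc 15 41 a8

The 6-byte key repeats, so the effective keystream is 8a 28 4a 9b f8 26 8a 28 4a.
byte 0: 2f xor 8a = a5
byte 1: b9 xor 28 = 91
byte 2: eb xor 4a = a1
byte 3: 4e xor 9b = d5
byte 4: 75 xor f8 = 8d
byte 5: 9a xor 26 = bc
byte 6: 9f xor 8a = 15
byte 7: 69 xor 28 = 41
byte 8: e2 xor 4a = a8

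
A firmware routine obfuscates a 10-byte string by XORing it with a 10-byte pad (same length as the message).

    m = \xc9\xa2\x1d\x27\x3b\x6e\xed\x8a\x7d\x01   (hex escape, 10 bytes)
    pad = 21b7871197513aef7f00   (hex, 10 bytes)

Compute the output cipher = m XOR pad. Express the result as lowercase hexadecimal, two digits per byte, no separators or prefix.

XOR is its own inverse, so applying the key byte-wise gives the result directly.
byte 0: 11001001 xor 00100001 = 11101000
byte 1: 10100010 xor 10110111 = 00010101
byte 2: 00011101 xor 10000111 = 10011010
byte 3: 00100111 xor 00010001 = 00110110
byte 4: 00111011 xor 10010111 = 10101100
byte 5: 01101110 xor 01010001 = 00111111
byte 6: 11101101 xor 00111010 = 11010111
byte 7: 10001010 xor 11101111 = 01100101
byte 8: 01111101 xor 01111111 = 00000010
byte 9: 00000001 xor 00000000 = 00000001

e8159a36ac3fd7650201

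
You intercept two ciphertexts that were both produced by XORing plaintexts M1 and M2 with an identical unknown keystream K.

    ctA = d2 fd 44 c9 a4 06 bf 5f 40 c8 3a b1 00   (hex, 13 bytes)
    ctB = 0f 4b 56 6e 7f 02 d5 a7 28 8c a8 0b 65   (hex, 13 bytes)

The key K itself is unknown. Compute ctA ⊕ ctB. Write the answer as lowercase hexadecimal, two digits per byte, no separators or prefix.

ddb612a7db046af8684492ba65

ctA ⊕ ctB = (M1 ⊕ K) ⊕ (M2 ⊕ K) = M1 ⊕ M2 — the shared key cancels under XOR.
d2 XOR 0f = dd
fd XOR 4b = b6
44 XOR 56 = 12
c9 XOR 6e = a7
a4 XOR 7f = db
06 XOR 02 = 04
bf XOR d5 = 6a
5f XOR a7 = f8
40 XOR 28 = 68
c8 XOR 8c = 44
3a XOR a8 = 92
b1 XOR 0b = ba
00 XOR 65 = 65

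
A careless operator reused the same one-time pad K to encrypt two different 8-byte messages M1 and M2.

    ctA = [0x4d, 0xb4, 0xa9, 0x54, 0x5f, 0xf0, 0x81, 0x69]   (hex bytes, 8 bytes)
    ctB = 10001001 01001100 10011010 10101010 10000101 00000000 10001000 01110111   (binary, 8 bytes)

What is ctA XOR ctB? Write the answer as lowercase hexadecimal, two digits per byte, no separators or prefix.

ctA ⊕ ctB = (M1 ⊕ K) ⊕ (M2 ⊕ K) = M1 ⊕ M2 — the shared key cancels under XOR.
4d xor 89 = c4
b4 xor 4c = f8
a9 xor 9a = 33
54 xor aa = fe
5f xor 85 = da
f0 xor 00 = f0
81 xor 88 = 09
69 xor 77 = 1e

c4f833fedaf0091e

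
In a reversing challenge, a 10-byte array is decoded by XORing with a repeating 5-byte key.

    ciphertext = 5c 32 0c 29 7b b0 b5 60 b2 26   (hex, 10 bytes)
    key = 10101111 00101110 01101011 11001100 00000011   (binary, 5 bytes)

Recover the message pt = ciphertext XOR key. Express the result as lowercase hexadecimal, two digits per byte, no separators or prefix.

The 5-byte key repeats, so the effective keystream is af 2e 6b cc 03 af 2e 6b cc 03.
byte 0: 5c ^ af = f3
byte 1: 32 ^ 2e = 1c
byte 2: 0c ^ 6b = 67
byte 3: 29 ^ cc = e5
byte 4: 7b ^ 03 = 78
byte 5: b0 ^ af = 1f
byte 6: b5 ^ 2e = 9b
byte 7: 60 ^ 6b = 0b
byte 8: b2 ^ cc = 7e
byte 9: 26 ^ 03 = 25

f31c67e5781f9b0b7e25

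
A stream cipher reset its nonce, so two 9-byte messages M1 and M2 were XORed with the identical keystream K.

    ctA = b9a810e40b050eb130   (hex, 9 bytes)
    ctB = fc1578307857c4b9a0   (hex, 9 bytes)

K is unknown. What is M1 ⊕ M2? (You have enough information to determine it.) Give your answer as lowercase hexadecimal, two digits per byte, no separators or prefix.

45bd68d47352ca0890

ctA ⊕ ctB = (M1 ⊕ K) ⊕ (M2 ⊕ K) = M1 ⊕ M2 — the shared key cancels under XOR.
10111001 ^ 11111100 = 01000101
10101000 ^ 00010101 = 10111101
00010000 ^ 01111000 = 01101000
11100100 ^ 00110000 = 11010100
00001011 ^ 01111000 = 01110011
00000101 ^ 01010111 = 01010010
00001110 ^ 11000100 = 11001010
10110001 ^ 10111001 = 00001000
00110000 ^ 10100000 = 10010000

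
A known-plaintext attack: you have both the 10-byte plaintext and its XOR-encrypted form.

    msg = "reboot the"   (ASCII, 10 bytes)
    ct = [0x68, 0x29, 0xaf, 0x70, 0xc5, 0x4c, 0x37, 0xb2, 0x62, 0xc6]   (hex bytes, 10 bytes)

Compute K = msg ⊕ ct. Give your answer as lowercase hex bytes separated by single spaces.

1a 4c cd 1f aa 38 17 c6 0a a3

Since ct = msg ⊕ K, XORing both sides with msg gives K = msg ⊕ ct.
byte 0: 72 ^ 68 = 1a
byte 1: 65 ^ 29 = 4c
byte 2: 62 ^ af = cd
byte 3: 6f ^ 70 = 1f
byte 4: 6f ^ c5 = aa
byte 5: 74 ^ 4c = 38
byte 6: 20 ^ 37 = 17
byte 7: 74 ^ b2 = c6
byte 8: 68 ^ 62 = 0a
byte 9: 65 ^ c6 = a3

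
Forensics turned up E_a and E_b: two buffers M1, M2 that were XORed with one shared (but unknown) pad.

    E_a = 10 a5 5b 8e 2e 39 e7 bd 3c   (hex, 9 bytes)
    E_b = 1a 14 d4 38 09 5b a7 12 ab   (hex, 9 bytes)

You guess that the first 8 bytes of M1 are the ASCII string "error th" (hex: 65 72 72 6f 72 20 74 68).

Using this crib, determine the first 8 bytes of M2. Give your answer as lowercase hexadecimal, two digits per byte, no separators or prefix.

First, E_a ⊕ E_b = (M1 ⊕ K) ⊕ (M2 ⊕ K) = M1 ⊕ M2, so the key drops out. Then M2 = (M1 ⊕ M2) ⊕ M1 over the first 8 bytes.
byte 0: (10 ^ 1a) ^ 65 = 0a ^ 65 = 6f
byte 1: (a5 ^ 14) ^ 72 = b1 ^ 72 = c3
byte 2: (5b ^ d4) ^ 72 = 8f ^ 72 = fd
byte 3: (8e ^ 38) ^ 6f = b6 ^ 6f = d9
byte 4: (2e ^ 09) ^ 72 = 27 ^ 72 = 55
byte 5: (39 ^ 5b) ^ 20 = 62 ^ 20 = 42
byte 6: (e7 ^ a7) ^ 74 = 40 ^ 74 = 34
byte 7: (bd ^ 12) ^ 68 = af ^ 68 = c7

6fc3fdd9554234c7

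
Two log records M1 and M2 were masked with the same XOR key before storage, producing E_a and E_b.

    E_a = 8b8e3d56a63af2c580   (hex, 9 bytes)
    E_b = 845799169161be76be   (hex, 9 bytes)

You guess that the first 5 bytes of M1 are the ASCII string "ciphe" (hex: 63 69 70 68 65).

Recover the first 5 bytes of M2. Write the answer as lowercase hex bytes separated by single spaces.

6c b0 d4 28 52

First, E_a ⊕ E_b = (M1 ⊕ K) ⊕ (M2 ⊕ K) = M1 ⊕ M2, so the key drops out. Then M2 = (M1 ⊕ M2) ⊕ M1 over the first 5 bytes.
byte 0: (8b ⊕ 84) ⊕ 63 = 0f ⊕ 63 = 6c
byte 1: (8e ⊕ 57) ⊕ 69 = d9 ⊕ 69 = b0
byte 2: (3d ⊕ 99) ⊕ 70 = a4 ⊕ 70 = d4
byte 3: (56 ⊕ 16) ⊕ 68 = 40 ⊕ 68 = 28
byte 4: (a6 ⊕ 91) ⊕ 65 = 37 ⊕ 65 = 52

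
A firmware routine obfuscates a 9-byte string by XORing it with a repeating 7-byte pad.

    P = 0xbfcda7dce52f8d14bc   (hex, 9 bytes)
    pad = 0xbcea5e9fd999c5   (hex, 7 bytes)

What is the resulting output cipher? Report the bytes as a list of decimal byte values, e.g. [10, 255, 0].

The 7-byte key repeats, so the effective keystream is bc ea 5e 9f d9 99 c5 bc ea.
byte 0: bf XOR bc = 03
byte 1: cd XOR ea = 27
byte 2: a7 XOR 5e = f9
byte 3: dc XOR 9f = 43
byte 4: e5 XOR d9 = 3c
byte 5: 2f XOR 99 = b6
byte 6: 8d XOR c5 = 48
byte 7: 14 XOR bc = a8
byte 8: bc XOR ea = 56

[3, 39, 249, 67, 60, 182, 72, 168, 86]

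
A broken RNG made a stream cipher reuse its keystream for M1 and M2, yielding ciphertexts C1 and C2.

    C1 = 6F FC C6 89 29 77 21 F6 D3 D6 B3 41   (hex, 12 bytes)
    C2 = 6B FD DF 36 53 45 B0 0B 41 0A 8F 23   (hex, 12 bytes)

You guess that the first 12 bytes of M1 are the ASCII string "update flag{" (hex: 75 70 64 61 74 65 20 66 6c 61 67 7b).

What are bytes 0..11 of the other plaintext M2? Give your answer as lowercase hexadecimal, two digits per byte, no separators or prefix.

71717dde0e57b19bfebd5b19

First, C1 ⊕ C2 = (M1 ⊕ K) ⊕ (M2 ⊕ K) = M1 ⊕ M2, so the key drops out. Then M2 = (M1 ⊕ M2) ⊕ M1 over the first 12 bytes.
byte 0: (6f xor 6b) xor 75 = 04 xor 75 = 71
byte 1: (fc xor fd) xor 70 = 01 xor 70 = 71
byte 2: (c6 xor df) xor 64 = 19 xor 64 = 7d
byte 3: (89 xor 36) xor 61 = bf xor 61 = de
byte 4: (29 xor 53) xor 74 = 7a xor 74 = 0e
byte 5: (77 xor 45) xor 65 = 32 xor 65 = 57
byte 6: (21 xor b0) xor 20 = 91 xor 20 = b1
byte 7: (f6 xor 0b) xor 66 = fd xor 66 = 9b
byte 8: (d3 xor 41) xor 6c = 92 xor 6c = fe
byte 9: (d6 xor 0a) xor 61 = dc xor 61 = bd
byte 10: (b3 xor 8f) xor 67 = 3c xor 67 = 5b
byte 11: (41 xor 23) xor 7b = 62 xor 7b = 19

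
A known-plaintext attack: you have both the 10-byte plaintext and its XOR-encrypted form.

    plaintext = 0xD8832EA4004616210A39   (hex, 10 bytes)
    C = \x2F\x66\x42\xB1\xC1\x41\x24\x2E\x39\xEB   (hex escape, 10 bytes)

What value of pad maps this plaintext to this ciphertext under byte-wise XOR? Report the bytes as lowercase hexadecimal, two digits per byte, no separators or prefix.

f7e56c15c107320f33d2

Since C = plaintext ⊕ pad, XORing both sides with plaintext gives pad = plaintext ⊕ C.
d8 ^ 2f = f7
83 ^ 66 = e5
2e ^ 42 = 6c
a4 ^ b1 = 15
00 ^ c1 = c1
46 ^ 41 = 07
16 ^ 24 = 32
21 ^ 2e = 0f
0a ^ 39 = 33
39 ^ eb = d2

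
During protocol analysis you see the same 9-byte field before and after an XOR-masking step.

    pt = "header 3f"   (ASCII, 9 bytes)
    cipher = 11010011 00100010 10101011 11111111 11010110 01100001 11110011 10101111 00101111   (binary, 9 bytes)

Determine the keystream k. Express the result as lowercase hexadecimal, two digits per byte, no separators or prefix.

bb47ca9bb313d39c49

Since cipher = pt ⊕ k, XORing both sides with pt gives k = pt ⊕ cipher.
byte 0: 104 XOR 211 = 187
byte 1: 101 XOR  34 =  71
byte 2:  97 XOR 171 = 202
byte 3: 100 XOR 255 = 155
byte 4: 101 XOR 214 = 179
byte 5: 114 XOR  97 =  19
byte 6:  32 XOR 243 = 211
byte 7:  51 XOR 175 = 156
byte 8: 102 XOR  47 =  73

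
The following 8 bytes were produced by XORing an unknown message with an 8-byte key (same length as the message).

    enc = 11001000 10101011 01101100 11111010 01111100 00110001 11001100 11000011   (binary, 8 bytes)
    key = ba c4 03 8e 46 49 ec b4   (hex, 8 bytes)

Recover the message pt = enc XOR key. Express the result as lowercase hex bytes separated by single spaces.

11001000 XOR 10111010 = 01110010
10101011 XOR 11000100 = 01101111
01101100 XOR 00000011 = 01101111
11111010 XOR 10001110 = 01110100
01111100 XOR 01000110 = 00111010
00110001 XOR 01001001 = 01111000
11001100 XOR 11101100 = 00100000
11000011 XOR 10110100 = 01110111

72 6f 6f 74 3a 78 20 77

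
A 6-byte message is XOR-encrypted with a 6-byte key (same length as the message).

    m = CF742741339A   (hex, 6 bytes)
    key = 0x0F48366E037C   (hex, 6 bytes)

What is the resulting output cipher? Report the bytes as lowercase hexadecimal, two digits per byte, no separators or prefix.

c03c112f30e6

XOR is its own inverse, so applying the key byte-wise gives the result directly.
byte 0: 11001111 ⊕ 00001111 = 11000000
byte 1: 01110100 ⊕ 01001000 = 00111100
byte 2: 00100111 ⊕ 00110110 = 00010001
byte 3: 01000001 ⊕ 01101110 = 00101111
byte 4: 00110011 ⊕ 00000011 = 00110000
byte 5: 10011010 ⊕ 01111100 = 11100110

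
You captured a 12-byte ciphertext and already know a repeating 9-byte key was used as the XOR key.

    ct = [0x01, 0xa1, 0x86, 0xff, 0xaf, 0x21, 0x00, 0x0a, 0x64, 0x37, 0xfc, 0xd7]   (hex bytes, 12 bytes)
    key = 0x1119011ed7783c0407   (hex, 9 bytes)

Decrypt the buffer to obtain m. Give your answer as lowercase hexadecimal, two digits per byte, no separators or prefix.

The 9-byte key repeats, so the effective keystream is 11 19 01 1e d7 78 3c 04 07 11 19 01.
byte 0: 01 xor 11 = 10
byte 1: a1 xor 19 = b8
byte 2: 86 xor 01 = 87
byte 3: ff xor 1e = e1
byte 4: af xor d7 = 78
byte 5: 21 xor 78 = 59
byte 6: 00 xor 3c = 3c
byte 7: 0a xor 04 = 0e
byte 8: 64 xor 07 = 63
byte 9: 37 xor 11 = 26
byte 10: fc xor 19 = e5
byte 11: d7 xor 01 = d6

10b887e178593c0e6326e5d6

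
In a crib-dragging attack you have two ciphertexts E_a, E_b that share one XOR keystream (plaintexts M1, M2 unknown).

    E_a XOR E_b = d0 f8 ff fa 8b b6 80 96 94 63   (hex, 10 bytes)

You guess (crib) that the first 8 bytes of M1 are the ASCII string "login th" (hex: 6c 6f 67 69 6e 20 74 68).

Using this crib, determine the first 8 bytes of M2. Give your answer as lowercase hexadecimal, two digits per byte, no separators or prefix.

bc979893e596f4fe

Since E_a ⊕ E_b = M1 ⊕ M2, XORing with the guessed M1 bytes yields the corresponding M2 bytes: M2 = (E_a ⊕ E_b) ⊕ M1.
11010000 xor 01101100 = 10111100
11111000 xor 01101111 = 10010111
11111111 xor 01100111 = 10011000
11111010 xor 01101001 = 10010011
10001011 xor 01101110 = 11100101
10110110 xor 00100000 = 10010110
10000000 xor 01110100 = 11110100
10010110 xor 01101000 = 11111110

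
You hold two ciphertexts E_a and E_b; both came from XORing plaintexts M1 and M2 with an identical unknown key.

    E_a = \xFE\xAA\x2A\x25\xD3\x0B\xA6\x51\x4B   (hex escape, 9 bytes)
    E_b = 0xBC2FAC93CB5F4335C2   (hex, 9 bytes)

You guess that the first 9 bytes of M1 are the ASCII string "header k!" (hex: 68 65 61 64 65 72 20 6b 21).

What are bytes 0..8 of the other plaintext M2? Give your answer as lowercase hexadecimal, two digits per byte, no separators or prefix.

2ae0e7d27d26c50fa8

First, E_a ⊕ E_b = (M1 ⊕ K) ⊕ (M2 ⊕ K) = M1 ⊕ M2, so the key drops out. Then M2 = (M1 ⊕ M2) ⊕ M1 over the first 9 bytes.
byte 0: (fe xor bc) xor 68 = 42 xor 68 = 2a
byte 1: (aa xor 2f) xor 65 = 85 xor 65 = e0
byte 2: (2a xor ac) xor 61 = 86 xor 61 = e7
byte 3: (25 xor 93) xor 64 = b6 xor 64 = d2
byte 4: (d3 xor cb) xor 65 = 18 xor 65 = 7d
byte 5: (0b xor 5f) xor 72 = 54 xor 72 = 26
byte 6: (a6 xor 43) xor 20 = e5 xor 20 = c5
byte 7: (51 xor 35) xor 6b = 64 xor 6b = 0f
byte 8: (4b xor c2) xor 21 = 89 xor 21 = a8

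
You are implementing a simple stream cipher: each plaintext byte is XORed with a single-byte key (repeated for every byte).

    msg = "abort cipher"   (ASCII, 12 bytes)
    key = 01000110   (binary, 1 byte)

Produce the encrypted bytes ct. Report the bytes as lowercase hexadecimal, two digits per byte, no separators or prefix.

272429343266252f362e2334

The 1-byte key repeats, so the effective keystream is 46 46 46 46 46 46 46 46 46 46 46 46.
byte 0: 61 XOR 46 = 27
byte 1: 62 XOR 46 = 24
byte 2: 6f XOR 46 = 29
byte 3: 72 XOR 46 = 34
byte 4: 74 XOR 46 = 32
byte 5: 20 XOR 46 = 66
byte 6: 63 XOR 46 = 25
byte 7: 69 XOR 46 = 2f
byte 8: 70 XOR 46 = 36
byte 9: 68 XOR 46 = 2e
byte 10: 65 XOR 46 = 23
byte 11: 72 XOR 46 = 34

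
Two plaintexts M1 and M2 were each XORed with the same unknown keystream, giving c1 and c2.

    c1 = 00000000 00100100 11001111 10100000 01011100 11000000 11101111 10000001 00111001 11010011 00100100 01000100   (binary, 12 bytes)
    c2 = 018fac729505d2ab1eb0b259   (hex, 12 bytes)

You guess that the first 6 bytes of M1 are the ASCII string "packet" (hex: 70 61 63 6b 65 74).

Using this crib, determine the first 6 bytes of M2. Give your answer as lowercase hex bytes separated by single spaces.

71 ca 00 b9 ac b1

First, c1 ⊕ c2 = (M1 ⊕ K) ⊕ (M2 ⊕ K) = M1 ⊕ M2, so the key drops out. Then M2 = (M1 ⊕ M2) ⊕ M1 over the first 6 bytes.
byte 0: (00 ^ 01) ^ 70 = 01 ^ 70 = 71
byte 1: (24 ^ 8f) ^ 61 = ab ^ 61 = ca
byte 2: (cf ^ ac) ^ 63 = 63 ^ 63 = 00
byte 3: (a0 ^ 72) ^ 6b = d2 ^ 6b = b9
byte 4: (5c ^ 95) ^ 65 = c9 ^ 65 = ac
byte 5: (c0 ^ 05) ^ 74 = c5 ^ 74 = b1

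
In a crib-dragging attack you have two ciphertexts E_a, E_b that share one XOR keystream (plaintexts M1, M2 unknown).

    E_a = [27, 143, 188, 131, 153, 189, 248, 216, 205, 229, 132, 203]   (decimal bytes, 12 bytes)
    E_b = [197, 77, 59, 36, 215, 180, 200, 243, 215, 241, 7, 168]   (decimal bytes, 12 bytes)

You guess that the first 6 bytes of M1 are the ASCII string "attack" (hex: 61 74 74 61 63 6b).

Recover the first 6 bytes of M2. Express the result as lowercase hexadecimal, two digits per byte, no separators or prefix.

First, E_a ⊕ E_b = (M1 ⊕ K) ⊕ (M2 ⊕ K) = M1 ⊕ M2, so the key drops out. Then M2 = (M1 ⊕ M2) ⊕ M1 over the first 6 bytes.
byte 0: (1b ^ c5) ^ 61 = de ^ 61 = bf
byte 1: (8f ^ 4d) ^ 74 = c2 ^ 74 = b6
byte 2: (bc ^ 3b) ^ 74 = 87 ^ 74 = f3
byte 3: (83 ^ 24) ^ 61 = a7 ^ 61 = c6
byte 4: (99 ^ d7) ^ 63 = 4e ^ 63 = 2d
byte 5: (bd ^ b4) ^ 6b = 09 ^ 6b = 62

bfb6f3c62d62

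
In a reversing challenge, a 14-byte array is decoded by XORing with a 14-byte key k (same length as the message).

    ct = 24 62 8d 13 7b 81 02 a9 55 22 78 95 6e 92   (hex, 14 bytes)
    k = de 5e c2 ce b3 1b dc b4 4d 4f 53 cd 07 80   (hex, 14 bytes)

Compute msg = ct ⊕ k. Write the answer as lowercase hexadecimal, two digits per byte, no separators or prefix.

XOR is its own inverse, so applying the key byte-wise gives the result directly.
24 xor de = fa
62 xor 5e = 3c
8d xor c2 = 4f
13 xor ce = dd
7b xor b3 = c8
81 xor 1b = 9a
02 xor dc = de
a9 xor b4 = 1d
55 xor 4d = 18
22 xor 4f = 6d
78 xor 53 = 2b
95 xor cd = 58
6e xor 07 = 69
92 xor 80 = 12

fa3c4fddc89ade1d186d2b586912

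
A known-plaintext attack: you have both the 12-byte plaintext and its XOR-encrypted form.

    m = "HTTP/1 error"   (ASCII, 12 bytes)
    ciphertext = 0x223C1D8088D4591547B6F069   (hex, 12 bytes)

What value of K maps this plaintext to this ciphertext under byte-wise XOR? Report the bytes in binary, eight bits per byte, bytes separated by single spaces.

01101010 01101000 01001001 11010000 10100111 11100101 01111001 01110000 00110101 11000100 10011111 00011011

Since ciphertext = m ⊕ K, XORing both sides with m gives K = m ⊕ ciphertext.
byte 0: 48 xor 22 = 6a
byte 1: 54 xor 3c = 68
byte 2: 54 xor 1d = 49
byte 3: 50 xor 80 = d0
byte 4: 2f xor 88 = a7
byte 5: 31 xor d4 = e5
byte 6: 20 xor 59 = 79
byte 7: 65 xor 15 = 70
byte 8: 72 xor 47 = 35
byte 9: 72 xor b6 = c4
byte 10: 6f xor f0 = 9f
byte 11: 72 xor 69 = 1b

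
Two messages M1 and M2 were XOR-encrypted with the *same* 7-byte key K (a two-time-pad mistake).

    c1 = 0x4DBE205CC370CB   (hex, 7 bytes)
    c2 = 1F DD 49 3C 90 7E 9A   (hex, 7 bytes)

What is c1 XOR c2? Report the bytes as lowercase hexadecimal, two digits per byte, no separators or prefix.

52636960530e51

c1 ⊕ c2 = (M1 ⊕ K) ⊕ (M2 ⊕ K) = M1 ⊕ M2 — the shared key cancels under XOR.
byte 0:  77 XOR  31 =  82
byte 1: 190 XOR 221 =  99
byte 2:  32 XOR  73 = 105
byte 3:  92 XOR  60 =  96
byte 4: 195 XOR 144 =  83
byte 5: 112 XOR 126 =  14
byte 6: 203 XOR 154 =  81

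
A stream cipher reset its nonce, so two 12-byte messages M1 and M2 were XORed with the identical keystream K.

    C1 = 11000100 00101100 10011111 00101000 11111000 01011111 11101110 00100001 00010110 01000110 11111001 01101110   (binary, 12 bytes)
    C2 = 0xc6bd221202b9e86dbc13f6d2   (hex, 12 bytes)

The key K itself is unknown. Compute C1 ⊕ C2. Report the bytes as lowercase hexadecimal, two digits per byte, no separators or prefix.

0291bd3afae6064caa550fbc

C1 ⊕ C2 = (M1 ⊕ K) ⊕ (M2 ⊕ K) = M1 ⊕ M2 — the shared key cancels under XOR.
11000100 xor 11000110 = 00000010
00101100 xor 10111101 = 10010001
10011111 xor 00100010 = 10111101
00101000 xor 00010010 = 00111010
11111000 xor 00000010 = 11111010
01011111 xor 10111001 = 11100110
11101110 xor 11101000 = 00000110
00100001 xor 01101101 = 01001100
00010110 xor 10111100 = 10101010
01000110 xor 00010011 = 01010101
11111001 xor 11110110 = 00001111
01101110 xor 11010010 = 10111100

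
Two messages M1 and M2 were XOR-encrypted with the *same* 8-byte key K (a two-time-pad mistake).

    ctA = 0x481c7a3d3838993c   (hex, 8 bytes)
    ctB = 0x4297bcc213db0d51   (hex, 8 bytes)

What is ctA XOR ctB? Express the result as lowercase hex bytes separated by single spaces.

0a 8b c6 ff 2b e3 94 6d

ctA ⊕ ctB = (M1 ⊕ K) ⊕ (M2 ⊕ K) = M1 ⊕ M2 — the shared key cancels under XOR.
48 xor 42 = 0a
1c xor 97 = 8b
7a xor bc = c6
3d xor c2 = ff
38 xor 13 = 2b
38 xor db = e3
99 xor 0d = 94
3c xor 51 = 6d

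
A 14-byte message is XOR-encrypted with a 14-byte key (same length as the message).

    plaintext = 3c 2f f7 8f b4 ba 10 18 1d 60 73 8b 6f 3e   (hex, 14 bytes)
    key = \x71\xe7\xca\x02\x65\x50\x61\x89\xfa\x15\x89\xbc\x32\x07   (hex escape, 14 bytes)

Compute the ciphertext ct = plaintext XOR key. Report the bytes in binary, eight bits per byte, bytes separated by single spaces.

01001101 11001000 00111101 10001101 11010001 11101010 01110001 10010001 11100111 01110101 11111010 00110111 01011101 00111001

XOR is its own inverse, so applying the key byte-wise gives the result directly.
3c ^ 71 = 4d
2f ^ e7 = c8
f7 ^ ca = 3d
8f ^ 02 = 8d
b4 ^ 65 = d1
ba ^ 50 = ea
10 ^ 61 = 71
18 ^ 89 = 91
1d ^ fa = e7
60 ^ 15 = 75
73 ^ 89 = fa
8b ^ bc = 37
6f ^ 32 = 5d
3e ^ 07 = 39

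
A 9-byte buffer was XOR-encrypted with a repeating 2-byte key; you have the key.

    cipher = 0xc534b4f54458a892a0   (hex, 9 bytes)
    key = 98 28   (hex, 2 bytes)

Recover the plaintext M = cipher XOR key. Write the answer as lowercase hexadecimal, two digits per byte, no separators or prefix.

5d1c2cdddc7030ba38

The 2-byte key repeats, so the effective keystream is 98 28 98 28 98 28 98 28 98.
byte 0: c5 XOR 98 = 5d
byte 1: 34 XOR 28 = 1c
byte 2: b4 XOR 98 = 2c
byte 3: f5 XOR 28 = dd
byte 4: 44 XOR 98 = dc
byte 5: 58 XOR 28 = 70
byte 6: a8 XOR 98 = 30
byte 7: 92 XOR 28 = ba
byte 8: a0 XOR 98 = 38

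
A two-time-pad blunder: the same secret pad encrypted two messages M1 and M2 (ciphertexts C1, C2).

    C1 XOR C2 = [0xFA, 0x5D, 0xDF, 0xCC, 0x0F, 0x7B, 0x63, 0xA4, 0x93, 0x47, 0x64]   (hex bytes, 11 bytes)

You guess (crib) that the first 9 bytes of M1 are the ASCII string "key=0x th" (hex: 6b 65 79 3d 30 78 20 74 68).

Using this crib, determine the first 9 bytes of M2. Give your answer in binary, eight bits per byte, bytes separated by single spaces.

10010001 00111000 10100110 11110001 00111111 00000011 01000011 11010000 11111011

Since C1 ⊕ C2 = M1 ⊕ M2, XORing with the guessed M1 bytes yields the corresponding M2 bytes: M2 = (C1 ⊕ C2) ⊕ M1.
byte 0: fa XOR 6b = 91
byte 1: 5d XOR 65 = 38
byte 2: df XOR 79 = a6
byte 3: cc XOR 3d = f1
byte 4: 0f XOR 30 = 3f
byte 5: 7b XOR 78 = 03
byte 6: 63 XOR 20 = 43
byte 7: a4 XOR 74 = d0
byte 8: 93 XOR 68 = fb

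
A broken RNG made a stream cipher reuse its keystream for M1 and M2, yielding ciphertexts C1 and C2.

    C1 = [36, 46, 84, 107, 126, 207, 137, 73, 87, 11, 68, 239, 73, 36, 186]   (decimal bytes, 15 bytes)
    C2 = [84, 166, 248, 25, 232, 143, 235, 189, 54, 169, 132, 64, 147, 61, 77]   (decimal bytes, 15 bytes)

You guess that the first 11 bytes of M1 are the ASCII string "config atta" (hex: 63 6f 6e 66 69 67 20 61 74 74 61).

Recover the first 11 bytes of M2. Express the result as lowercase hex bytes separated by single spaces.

First, C1 ⊕ C2 = (M1 ⊕ K) ⊕ (M2 ⊕ K) = M1 ⊕ M2, so the key drops out. Then M2 = (M1 ⊕ M2) ⊕ M1 over the first 11 bytes.
byte 0: (24 ⊕ 54) ⊕ 63 = 70 ⊕ 63 = 13
byte 1: (2e ⊕ a6) ⊕ 6f = 88 ⊕ 6f = e7
byte 2: (54 ⊕ f8) ⊕ 6e = ac ⊕ 6e = c2
byte 3: (6b ⊕ 19) ⊕ 66 = 72 ⊕ 66 = 14
byte 4: (7e ⊕ e8) ⊕ 69 = 96 ⊕ 69 = ff
byte 5: (cf ⊕ 8f) ⊕ 67 = 40 ⊕ 67 = 27
byte 6: (89 ⊕ eb) ⊕ 20 = 62 ⊕ 20 = 42
byte 7: (49 ⊕ bd) ⊕ 61 = f4 ⊕ 61 = 95
byte 8: (57 ⊕ 36) ⊕ 74 = 61 ⊕ 74 = 15
byte 9: (0b ⊕ a9) ⊕ 74 = a2 ⊕ 74 = d6
byte 10: (44 ⊕ 84) ⊕ 61 = c0 ⊕ 61 = a1

13 e7 c2 14 ff 27 42 95 15 d6 a1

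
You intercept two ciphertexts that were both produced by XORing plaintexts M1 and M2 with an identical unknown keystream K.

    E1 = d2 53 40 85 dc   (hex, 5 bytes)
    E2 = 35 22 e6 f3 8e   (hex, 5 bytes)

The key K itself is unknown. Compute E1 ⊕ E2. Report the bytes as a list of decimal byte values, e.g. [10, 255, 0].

E1 ⊕ E2 = (M1 ⊕ K) ⊕ (M2 ⊕ K) = M1 ⊕ M2 — the shared key cancels under XOR.
d2 XOR 35 = e7
53 XOR 22 = 71
40 XOR e6 = a6
85 XOR f3 = 76
dc XOR 8e = 52

[231, 113, 166, 118, 82]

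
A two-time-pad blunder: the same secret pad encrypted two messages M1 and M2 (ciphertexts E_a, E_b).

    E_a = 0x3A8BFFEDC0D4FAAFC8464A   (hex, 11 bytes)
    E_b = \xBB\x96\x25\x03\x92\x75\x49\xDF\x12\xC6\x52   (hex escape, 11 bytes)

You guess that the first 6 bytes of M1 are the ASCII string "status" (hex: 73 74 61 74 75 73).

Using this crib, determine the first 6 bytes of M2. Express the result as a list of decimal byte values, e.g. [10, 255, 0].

First, E_a ⊕ E_b = (M1 ⊕ K) ⊕ (M2 ⊕ K) = M1 ⊕ M2, so the key drops out. Then M2 = (M1 ⊕ M2) ⊕ M1 over the first 6 bytes.
byte 0: (3a xor bb) xor 73 = 81 xor 73 = f2
byte 1: (8b xor 96) xor 74 = 1d xor 74 = 69
byte 2: (ff xor 25) xor 61 = da xor 61 = bb
byte 3: (ed xor 03) xor 74 = ee xor 74 = 9a
byte 4: (c0 xor 92) xor 75 = 52 xor 75 = 27
byte 5: (d4 xor 75) xor 73 = a1 xor 73 = d2

[242, 105, 187, 154, 39, 210]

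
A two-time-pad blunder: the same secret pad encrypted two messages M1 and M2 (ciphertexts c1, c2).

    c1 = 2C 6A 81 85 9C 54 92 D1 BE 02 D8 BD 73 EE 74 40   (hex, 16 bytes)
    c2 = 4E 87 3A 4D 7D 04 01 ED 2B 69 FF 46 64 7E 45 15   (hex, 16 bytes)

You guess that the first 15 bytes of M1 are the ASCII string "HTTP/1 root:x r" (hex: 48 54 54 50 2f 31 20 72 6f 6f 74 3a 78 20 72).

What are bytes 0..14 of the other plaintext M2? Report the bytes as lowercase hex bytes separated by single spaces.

First, c1 ⊕ c2 = (M1 ⊕ K) ⊕ (M2 ⊕ K) = M1 ⊕ M2, so the key drops out. Then M2 = (M1 ⊕ M2) ⊕ M1 over the first 15 bytes.
byte 0: (2c xor 4e) xor 48 = 62 xor 48 = 2a
byte 1: (6a xor 87) xor 54 = ed xor 54 = b9
byte 2: (81 xor 3a) xor 54 = bb xor 54 = ef
byte 3: (85 xor 4d) xor 50 = c8 xor 50 = 98
byte 4: (9c xor 7d) xor 2f = e1 xor 2f = ce
byte 5: (54 xor 04) xor 31 = 50 xor 31 = 61
byte 6: (92 xor 01) xor 20 = 93 xor 20 = b3
byte 7: (d1 xor ed) xor 72 = 3c xor 72 = 4e
byte 8: (be xor 2b) xor 6f = 95 xor 6f = fa
byte 9: (02 xor 69) xor 6f = 6b xor 6f = 04
byte 10: (d8 xor ff) xor 74 = 27 xor 74 = 53
byte 11: (bd xor 46) xor 3a = fb xor 3a = c1
byte 12: (73 xor 64) xor 78 = 17 xor 78 = 6f
byte 13: (ee xor 7e) xor 20 = 90 xor 20 = b0
byte 14: (74 xor 45) xor 72 = 31 xor 72 = 43

2a b9 ef 98 ce 61 b3 4e fa 04 53 c1 6f b0 43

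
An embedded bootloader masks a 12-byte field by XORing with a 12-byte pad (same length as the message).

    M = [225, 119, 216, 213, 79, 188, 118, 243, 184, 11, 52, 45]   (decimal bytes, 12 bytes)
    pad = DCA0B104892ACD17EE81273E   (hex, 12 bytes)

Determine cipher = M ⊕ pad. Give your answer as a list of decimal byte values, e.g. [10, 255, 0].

[61, 215, 105, 209, 198, 150, 187, 228, 86, 138, 19, 19]

byte 0: 225 xor 220 =  61
byte 1: 119 xor 160 = 215
byte 2: 216 xor 177 = 105
byte 3: 213 xor   4 = 209
byte 4:  79 xor 137 = 198
byte 5: 188 xor  42 = 150
byte 6: 118 xor 205 = 187
byte 7: 243 xor  23 = 228
byte 8: 184 xor 238 =  86
byte 9:  11 xor 129 = 138
byte 10:  52 xor  39 =  19
byte 11:  45 xor  62 =  19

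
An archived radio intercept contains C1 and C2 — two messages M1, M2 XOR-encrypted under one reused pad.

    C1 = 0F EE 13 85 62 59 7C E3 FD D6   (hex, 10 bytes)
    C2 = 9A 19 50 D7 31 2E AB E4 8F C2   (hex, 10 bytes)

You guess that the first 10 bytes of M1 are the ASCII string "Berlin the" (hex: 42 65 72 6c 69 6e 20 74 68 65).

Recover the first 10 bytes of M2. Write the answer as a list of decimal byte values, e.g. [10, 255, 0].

First, C1 ⊕ C2 = (M1 ⊕ K) ⊕ (M2 ⊕ K) = M1 ⊕ M2, so the key drops out. Then M2 = (M1 ⊕ M2) ⊕ M1 over the first 10 bytes.
byte 0: (0f ^ 9a) ^ 42 = 95 ^ 42 = d7
byte 1: (ee ^ 19) ^ 65 = f7 ^ 65 = 92
byte 2: (13 ^ 50) ^ 72 = 43 ^ 72 = 31
byte 3: (85 ^ d7) ^ 6c = 52 ^ 6c = 3e
byte 4: (62 ^ 31) ^ 69 = 53 ^ 69 = 3a
byte 5: (59 ^ 2e) ^ 6e = 77 ^ 6e = 19
byte 6: (7c ^ ab) ^ 20 = d7 ^ 20 = f7
byte 7: (e3 ^ e4) ^ 74 = 07 ^ 74 = 73
byte 8: (fd ^ 8f) ^ 68 = 72 ^ 68 = 1a
byte 9: (d6 ^ c2) ^ 65 = 14 ^ 65 = 71

[215, 146, 49, 62, 58, 25, 247, 115, 26, 113]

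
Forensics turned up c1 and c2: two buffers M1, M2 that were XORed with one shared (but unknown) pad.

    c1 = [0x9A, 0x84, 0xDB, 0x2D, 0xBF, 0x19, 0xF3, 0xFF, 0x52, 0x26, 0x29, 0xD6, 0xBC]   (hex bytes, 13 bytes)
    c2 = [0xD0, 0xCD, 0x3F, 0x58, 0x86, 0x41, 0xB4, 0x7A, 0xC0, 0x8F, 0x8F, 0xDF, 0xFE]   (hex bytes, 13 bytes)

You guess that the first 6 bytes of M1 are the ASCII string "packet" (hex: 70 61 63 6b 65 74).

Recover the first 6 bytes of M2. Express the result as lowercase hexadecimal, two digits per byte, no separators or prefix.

3a28871e5c2c

First, c1 ⊕ c2 = (M1 ⊕ K) ⊕ (M2 ⊕ K) = M1 ⊕ M2, so the key drops out. Then M2 = (M1 ⊕ M2) ⊕ M1 over the first 6 bytes.
byte 0: (9a XOR d0) XOR 70 = 4a XOR 70 = 3a
byte 1: (84 XOR cd) XOR 61 = 49 XOR 61 = 28
byte 2: (db XOR 3f) XOR 63 = e4 XOR 63 = 87
byte 3: (2d XOR 58) XOR 6b = 75 XOR 6b = 1e
byte 4: (bf XOR 86) XOR 65 = 39 XOR 65 = 5c
byte 5: (19 XOR 41) XOR 74 = 58 XOR 74 = 2c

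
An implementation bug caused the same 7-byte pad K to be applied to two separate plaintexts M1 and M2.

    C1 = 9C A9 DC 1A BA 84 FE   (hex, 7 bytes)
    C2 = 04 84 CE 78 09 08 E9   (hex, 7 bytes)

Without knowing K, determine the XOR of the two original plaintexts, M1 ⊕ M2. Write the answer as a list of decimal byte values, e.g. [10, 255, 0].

[152, 45, 18, 98, 179, 140, 23]

C1 ⊕ C2 = (M1 ⊕ K) ⊕ (M2 ⊕ K) = M1 ⊕ M2 — the shared key cancels under XOR.
9c ⊕ 04 = 98
a9 ⊕ 84 = 2d
dc ⊕ ce = 12
1a ⊕ 78 = 62
ba ⊕ 09 = b3
84 ⊕ 08 = 8c
fe ⊕ e9 = 17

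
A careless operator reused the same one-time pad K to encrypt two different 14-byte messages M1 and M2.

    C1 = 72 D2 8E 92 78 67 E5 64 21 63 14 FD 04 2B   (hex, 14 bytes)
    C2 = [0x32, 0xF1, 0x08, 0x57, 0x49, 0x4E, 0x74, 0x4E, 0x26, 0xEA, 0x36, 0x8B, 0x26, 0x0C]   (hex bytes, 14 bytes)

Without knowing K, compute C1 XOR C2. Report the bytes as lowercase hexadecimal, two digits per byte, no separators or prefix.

C1 ⊕ C2 = (M1 ⊕ K) ⊕ (M2 ⊕ K) = M1 ⊕ M2 — the shared key cancels under XOR.
byte 0: 72 xor 32 = 40
byte 1: d2 xor f1 = 23
byte 2: 8e xor 08 = 86
byte 3: 92 xor 57 = c5
byte 4: 78 xor 49 = 31
byte 5: 67 xor 4e = 29
byte 6: e5 xor 74 = 91
byte 7: 64 xor 4e = 2a
byte 8: 21 xor 26 = 07
byte 9: 63 xor ea = 89
byte 10: 14 xor 36 = 22
byte 11: fd xor 8b = 76
byte 12: 04 xor 26 = 22
byte 13: 2b xor 0c = 27

402386c53129912a078922762227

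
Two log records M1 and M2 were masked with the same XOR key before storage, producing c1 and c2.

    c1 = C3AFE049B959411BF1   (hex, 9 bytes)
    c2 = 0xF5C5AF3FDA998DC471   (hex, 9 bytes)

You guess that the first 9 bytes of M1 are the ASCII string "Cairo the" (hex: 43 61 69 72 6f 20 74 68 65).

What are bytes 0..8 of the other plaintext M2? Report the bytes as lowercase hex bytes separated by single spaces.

First, c1 ⊕ c2 = (M1 ⊕ K) ⊕ (M2 ⊕ K) = M1 ⊕ M2, so the key drops out. Then M2 = (M1 ⊕ M2) ⊕ M1 over the first 9 bytes.
byte 0: (c3 ⊕ f5) ⊕ 43 = 36 ⊕ 43 = 75
byte 1: (af ⊕ c5) ⊕ 61 = 6a ⊕ 61 = 0b
byte 2: (e0 ⊕ af) ⊕ 69 = 4f ⊕ 69 = 26
byte 3: (49 ⊕ 3f) ⊕ 72 = 76 ⊕ 72 = 04
byte 4: (b9 ⊕ da) ⊕ 6f = 63 ⊕ 6f = 0c
byte 5: (59 ⊕ 99) ⊕ 20 = c0 ⊕ 20 = e0
byte 6: (41 ⊕ 8d) ⊕ 74 = cc ⊕ 74 = b8
byte 7: (1b ⊕ c4) ⊕ 68 = df ⊕ 68 = b7
byte 8: (f1 ⊕ 71) ⊕ 65 = 80 ⊕ 65 = e5

75 0b 26 04 0c e0 b8 b7 e5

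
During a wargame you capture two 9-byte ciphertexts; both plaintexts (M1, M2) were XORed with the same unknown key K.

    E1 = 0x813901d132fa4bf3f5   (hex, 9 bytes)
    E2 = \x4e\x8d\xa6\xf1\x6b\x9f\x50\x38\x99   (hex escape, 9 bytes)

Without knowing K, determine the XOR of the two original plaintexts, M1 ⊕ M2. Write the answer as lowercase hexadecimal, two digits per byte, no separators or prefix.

cfb4a72059651bcb6c

E1 ⊕ E2 = (M1 ⊕ K) ⊕ (M2 ⊕ K) = M1 ⊕ M2 — the shared key cancels under XOR.
10000001 xor 01001110 = 11001111
00111001 xor 10001101 = 10110100
00000001 xor 10100110 = 10100111
11010001 xor 11110001 = 00100000
00110010 xor 01101011 = 01011001
11111010 xor 10011111 = 01100101
01001011 xor 01010000 = 00011011
11110011 xor 00111000 = 11001011
11110101 xor 10011001 = 01101100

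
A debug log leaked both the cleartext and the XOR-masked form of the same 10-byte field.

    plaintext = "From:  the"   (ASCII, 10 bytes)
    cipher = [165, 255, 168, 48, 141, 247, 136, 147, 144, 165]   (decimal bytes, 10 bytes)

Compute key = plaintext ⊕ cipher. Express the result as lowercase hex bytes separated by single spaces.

e3 8d c7 5d b7 d7 a8 e7 f8 c0

Since cipher = plaintext ⊕ key, XORing both sides with plaintext gives key = plaintext ⊕ cipher.
 70 ⊕ 165 = 227
114 ⊕ 255 = 141
111 ⊕ 168 = 199
109 ⊕  48 =  93
 58 ⊕ 141 = 183
 32 ⊕ 247 = 215
 32 ⊕ 136 = 168
116 ⊕ 147 = 231
104 ⊕ 144 = 248
101 ⊕ 165 = 192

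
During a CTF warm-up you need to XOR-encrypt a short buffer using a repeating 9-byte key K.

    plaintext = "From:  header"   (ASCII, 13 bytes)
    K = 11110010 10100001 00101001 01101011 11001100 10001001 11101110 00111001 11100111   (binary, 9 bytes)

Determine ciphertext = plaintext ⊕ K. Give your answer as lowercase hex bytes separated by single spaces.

The 9-byte key repeats, so the effective keystream is f2 a1 29 6b cc 89 ee 39 e7 f2 a1 29 6b.
byte 0: 01000110 xor 11110010 = 10110100
byte 1: 01110010 xor 10100001 = 11010011
byte 2: 01101111 xor 00101001 = 01000110
byte 3: 01101101 xor 01101011 = 00000110
byte 4: 00111010 xor 11001100 = 11110110
byte 5: 00100000 xor 10001001 = 10101001
byte 6: 00100000 xor 11101110 = 11001110
byte 7: 01101000 xor 00111001 = 01010001
byte 8: 01100101 xor 11100111 = 10000010
byte 9: 01100001 xor 11110010 = 10010011
byte 10: 01100100 xor 10100001 = 11000101
byte 11: 01100101 xor 00101001 = 01001100
byte 12: 01110010 xor 01101011 = 00011001

b4 d3 46 06 f6 a9 ce 51 82 93 c5 4c 19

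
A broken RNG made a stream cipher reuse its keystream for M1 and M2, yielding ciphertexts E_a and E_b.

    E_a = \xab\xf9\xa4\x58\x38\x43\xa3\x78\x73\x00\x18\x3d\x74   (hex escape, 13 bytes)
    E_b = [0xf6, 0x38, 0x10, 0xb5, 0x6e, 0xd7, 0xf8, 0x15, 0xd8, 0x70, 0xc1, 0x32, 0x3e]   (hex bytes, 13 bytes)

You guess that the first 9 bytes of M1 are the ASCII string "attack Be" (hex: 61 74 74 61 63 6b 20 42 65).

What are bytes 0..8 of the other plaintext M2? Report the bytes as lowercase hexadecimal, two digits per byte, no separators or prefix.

First, E_a ⊕ E_b = (M1 ⊕ K) ⊕ (M2 ⊕ K) = M1 ⊕ M2, so the key drops out. Then M2 = (M1 ⊕ M2) ⊕ M1 over the first 9 bytes.
byte 0: (ab ⊕ f6) ⊕ 61 = 5d ⊕ 61 = 3c
byte 1: (f9 ⊕ 38) ⊕ 74 = c1 ⊕ 74 = b5
byte 2: (a4 ⊕ 10) ⊕ 74 = b4 ⊕ 74 = c0
byte 3: (58 ⊕ b5) ⊕ 61 = ed ⊕ 61 = 8c
byte 4: (38 ⊕ 6e) ⊕ 63 = 56 ⊕ 63 = 35
byte 5: (43 ⊕ d7) ⊕ 6b = 94 ⊕ 6b = ff
byte 6: (a3 ⊕ f8) ⊕ 20 = 5b ⊕ 20 = 7b
byte 7: (78 ⊕ 15) ⊕ 42 = 6d ⊕ 42 = 2f
byte 8: (73 ⊕ d8) ⊕ 65 = ab ⊕ 65 = ce

3cb5c08c35ff7b2fce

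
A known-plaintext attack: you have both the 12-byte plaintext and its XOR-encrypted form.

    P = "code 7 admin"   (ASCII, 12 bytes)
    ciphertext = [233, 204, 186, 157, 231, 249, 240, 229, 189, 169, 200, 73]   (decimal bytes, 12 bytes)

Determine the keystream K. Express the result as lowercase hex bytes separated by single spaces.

8a a3 de f8 c7 ce d0 84 d9 c4 a1 27

Since ciphertext = P ⊕ K, XORing both sides with P gives K = P ⊕ ciphertext.
byte 0: 63 ⊕ e9 = 8a
byte 1: 6f ⊕ cc = a3
byte 2: 64 ⊕ ba = de
byte 3: 65 ⊕ 9d = f8
byte 4: 20 ⊕ e7 = c7
byte 5: 37 ⊕ f9 = ce
byte 6: 20 ⊕ f0 = d0
byte 7: 61 ⊕ e5 = 84
byte 8: 64 ⊕ bd = d9
byte 9: 6d ⊕ a9 = c4
byte 10: 69 ⊕ c8 = a1
byte 11: 6e ⊕ 49 = 27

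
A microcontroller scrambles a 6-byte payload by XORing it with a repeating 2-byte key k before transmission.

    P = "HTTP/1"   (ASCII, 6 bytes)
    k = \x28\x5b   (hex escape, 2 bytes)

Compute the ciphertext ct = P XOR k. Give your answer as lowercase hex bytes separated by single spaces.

60 0f 7c 0b 07 6a

The 2-byte key repeats, so the effective keystream is 28 5b 28 5b 28 5b.
byte 0: 48 xor 28 = 60
byte 1: 54 xor 5b = 0f
byte 2: 54 xor 28 = 7c
byte 3: 50 xor 5b = 0b
byte 4: 2f xor 28 = 07
byte 5: 31 xor 5b = 6a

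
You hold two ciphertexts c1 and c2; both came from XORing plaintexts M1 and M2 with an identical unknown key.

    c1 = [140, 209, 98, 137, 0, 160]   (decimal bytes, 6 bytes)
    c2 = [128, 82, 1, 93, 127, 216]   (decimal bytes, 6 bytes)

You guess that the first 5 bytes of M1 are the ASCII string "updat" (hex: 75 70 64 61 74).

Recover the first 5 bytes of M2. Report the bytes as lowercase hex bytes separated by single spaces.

79 f3 07 b5 0b

First, c1 ⊕ c2 = (M1 ⊕ K) ⊕ (M2 ⊕ K) = M1 ⊕ M2, so the key drops out. Then M2 = (M1 ⊕ M2) ⊕ M1 over the first 5 bytes.
byte 0: (8c ^ 80) ^ 75 = 0c ^ 75 = 79
byte 1: (d1 ^ 52) ^ 70 = 83 ^ 70 = f3
byte 2: (62 ^ 01) ^ 64 = 63 ^ 64 = 07
byte 3: (89 ^ 5d) ^ 61 = d4 ^ 61 = b5
byte 4: (00 ^ 7f) ^ 74 = 7f ^ 74 = 0b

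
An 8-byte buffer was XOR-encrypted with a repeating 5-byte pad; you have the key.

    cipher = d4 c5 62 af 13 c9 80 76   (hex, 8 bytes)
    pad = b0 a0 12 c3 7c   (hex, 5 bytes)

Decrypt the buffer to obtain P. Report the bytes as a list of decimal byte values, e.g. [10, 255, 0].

The 5-byte key repeats, so the effective keystream is b0 a0 12 c3 7c b0 a0 12.
byte 0: d4 ^ b0 = 64
byte 1: c5 ^ a0 = 65
byte 2: 62 ^ 12 = 70
byte 3: af ^ c3 = 6c
byte 4: 13 ^ 7c = 6f
byte 5: c9 ^ b0 = 79
byte 6: 80 ^ a0 = 20
byte 7: 76 ^ 12 = 64

[100, 101, 112, 108, 111, 121, 32, 100]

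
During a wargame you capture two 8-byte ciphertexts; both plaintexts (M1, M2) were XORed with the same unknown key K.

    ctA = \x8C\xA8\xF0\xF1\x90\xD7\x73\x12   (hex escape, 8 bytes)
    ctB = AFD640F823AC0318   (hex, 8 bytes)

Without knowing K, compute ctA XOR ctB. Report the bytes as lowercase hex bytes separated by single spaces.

23 7e b0 09 b3 7b 70 0a

ctA ⊕ ctB = (M1 ⊕ K) ⊕ (M2 ⊕ K) = M1 ⊕ M2 — the shared key cancels under XOR.
byte 0: 10001100 xor 10101111 = 00100011
byte 1: 10101000 xor 11010110 = 01111110
byte 2: 11110000 xor 01000000 = 10110000
byte 3: 11110001 xor 11111000 = 00001001
byte 4: 10010000 xor 00100011 = 10110011
byte 5: 11010111 xor 10101100 = 01111011
byte 6: 01110011 xor 00000011 = 01110000
byte 7: 00010010 xor 00011000 = 00001010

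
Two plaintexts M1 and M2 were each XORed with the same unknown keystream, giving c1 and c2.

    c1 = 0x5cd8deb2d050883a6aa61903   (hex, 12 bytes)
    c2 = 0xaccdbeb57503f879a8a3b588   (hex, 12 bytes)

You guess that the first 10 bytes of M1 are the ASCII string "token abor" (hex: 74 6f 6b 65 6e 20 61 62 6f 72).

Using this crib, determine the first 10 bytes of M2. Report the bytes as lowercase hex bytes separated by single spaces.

First, c1 ⊕ c2 = (M1 ⊕ K) ⊕ (M2 ⊕ K) = M1 ⊕ M2, so the key drops out. Then M2 = (M1 ⊕ M2) ⊕ M1 over the first 10 bytes.
byte 0: (5c ⊕ ac) ⊕ 74 = f0 ⊕ 74 = 84
byte 1: (d8 ⊕ cd) ⊕ 6f = 15 ⊕ 6f = 7a
byte 2: (de ⊕ be) ⊕ 6b = 60 ⊕ 6b = 0b
byte 3: (b2 ⊕ b5) ⊕ 65 = 07 ⊕ 65 = 62
byte 4: (d0 ⊕ 75) ⊕ 6e = a5 ⊕ 6e = cb
byte 5: (50 ⊕ 03) ⊕ 20 = 53 ⊕ 20 = 73
byte 6: (88 ⊕ f8) ⊕ 61 = 70 ⊕ 61 = 11
byte 7: (3a ⊕ 79) ⊕ 62 = 43 ⊕ 62 = 21
byte 8: (6a ⊕ a8) ⊕ 6f = c2 ⊕ 6f = ad
byte 9: (a6 ⊕ a3) ⊕ 72 = 05 ⊕ 72 = 77

84 7a 0b 62 cb 73 11 21 ad 77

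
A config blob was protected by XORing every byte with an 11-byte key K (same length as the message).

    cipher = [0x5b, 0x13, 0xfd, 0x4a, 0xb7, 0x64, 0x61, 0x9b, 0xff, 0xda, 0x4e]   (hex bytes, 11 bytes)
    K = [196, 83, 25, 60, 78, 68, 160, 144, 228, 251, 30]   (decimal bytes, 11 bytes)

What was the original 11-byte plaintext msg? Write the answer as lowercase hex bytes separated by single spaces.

9f 40 e4 76 f9 20 c1 0b 1b 21 50

5b ^ c4 = 9f
13 ^ 53 = 40
fd ^ 19 = e4
4a ^ 3c = 76
b7 ^ 4e = f9
64 ^ 44 = 20
61 ^ a0 = c1
9b ^ 90 = 0b
ff ^ e4 = 1b
da ^ fb = 21
4e ^ 1e = 50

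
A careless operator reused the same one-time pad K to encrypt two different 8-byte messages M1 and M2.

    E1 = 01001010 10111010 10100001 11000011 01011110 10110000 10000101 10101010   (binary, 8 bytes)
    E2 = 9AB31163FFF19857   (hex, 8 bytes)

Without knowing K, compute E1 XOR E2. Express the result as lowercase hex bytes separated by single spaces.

E1 ⊕ E2 = (M1 ⊕ K) ⊕ (M2 ⊕ K) = M1 ⊕ M2 — the shared key cancels under XOR.
 74 xor 154 = 208
186 xor 179 =   9
161 xor  17 = 176
195 xor  99 = 160
 94 xor 255 = 161
176 xor 241 =  65
133 xor 152 =  29
170 xor  87 = 253

d0 09 b0 a0 a1 41 1d fd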